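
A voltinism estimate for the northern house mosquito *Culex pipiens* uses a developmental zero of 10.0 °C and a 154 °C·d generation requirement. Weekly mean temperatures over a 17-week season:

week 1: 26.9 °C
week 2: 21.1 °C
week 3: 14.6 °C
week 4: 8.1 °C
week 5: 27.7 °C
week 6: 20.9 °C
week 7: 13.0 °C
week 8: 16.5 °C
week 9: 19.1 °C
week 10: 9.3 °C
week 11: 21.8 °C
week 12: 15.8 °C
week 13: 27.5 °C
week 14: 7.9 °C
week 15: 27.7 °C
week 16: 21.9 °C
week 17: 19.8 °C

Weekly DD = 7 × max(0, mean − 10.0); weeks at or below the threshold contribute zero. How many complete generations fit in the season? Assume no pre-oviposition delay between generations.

7 generations

Weekly DD (7 × max(0, T̄ − 10.0)): 118.3, 77.7, 32.2, 0.0, 123.9, 76.3, 21.0, 45.5, 63.7, 0.0, 82.6, 40.6, 122.5, 0.0, 123.9, 83.3, 68.6.
Season total = 1080.1 DD.
Complete generations = ⌊1080.1 / 154⌋ = 7.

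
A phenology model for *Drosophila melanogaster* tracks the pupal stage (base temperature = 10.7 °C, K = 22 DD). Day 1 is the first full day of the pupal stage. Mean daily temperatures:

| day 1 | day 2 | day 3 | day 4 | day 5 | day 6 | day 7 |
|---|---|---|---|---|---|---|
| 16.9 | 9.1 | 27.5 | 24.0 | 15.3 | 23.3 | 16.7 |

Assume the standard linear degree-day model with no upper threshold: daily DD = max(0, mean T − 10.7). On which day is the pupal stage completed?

day 3

Daily DD above 10.7 °C: 6.2, 0.0, 16.8, 13.3, 4.6, 12.6, 6.0.
Cumulative: 6.2, 6.2, 23.0, 36.3, 40.9, 53.5, 59.5.
The total first reaches 22 DD on day 3.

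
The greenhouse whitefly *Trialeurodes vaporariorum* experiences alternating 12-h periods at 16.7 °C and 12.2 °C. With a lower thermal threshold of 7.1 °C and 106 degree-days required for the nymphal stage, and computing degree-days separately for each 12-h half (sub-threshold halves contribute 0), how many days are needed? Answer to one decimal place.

14.4 days

Day half: max(0, 16.7 − 7.1) × 0.5 = 9.6 × 0.5 = 4.80 DD.
Night half: max(0, 12.2 − 7.1) × 0.5 = 5.1 × 0.5 = 2.55 DD.
Per 24 h: 7.35 DD/day.
Duration = 106 / 7.35 = 14.422 ≈ 14.4 days.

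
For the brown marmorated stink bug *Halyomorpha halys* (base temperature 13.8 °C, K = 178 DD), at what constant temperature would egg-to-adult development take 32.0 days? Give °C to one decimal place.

Required daily accumulation = 178 / 32.0 = 5.562 DD/day.
T = T_base + 5.562 = 13.8 + 5.562 = 19.363 ≈ 19.4 °C.

19.4 °C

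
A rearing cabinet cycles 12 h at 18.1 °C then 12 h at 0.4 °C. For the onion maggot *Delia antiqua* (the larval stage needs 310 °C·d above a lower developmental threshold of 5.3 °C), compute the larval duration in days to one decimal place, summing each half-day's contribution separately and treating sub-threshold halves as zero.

48.4 days

Day half: max(0, 18.1 − 5.3) × 0.5 = 12.8 × 0.5 = 6.40 DD.
Night half: max(0, 0.4 − 5.3) × 0.5 = 0.0 × 0.5 = 0.00 DD.
Per 24 h: 6.40 DD/day.
Duration = 310 / 6.40 = 48.438 ≈ 48.4 days.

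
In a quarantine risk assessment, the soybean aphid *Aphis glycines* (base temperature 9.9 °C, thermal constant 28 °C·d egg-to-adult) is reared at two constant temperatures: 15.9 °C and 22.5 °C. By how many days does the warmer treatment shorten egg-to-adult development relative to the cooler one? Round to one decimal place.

2.4 days

At 15.9 °C: 28 / (15.9 − 9.9) = 28 / 6.0 = 4.667 d.
At 22.5 °C: 28 / (22.5 − 9.9) = 28 / 12.6 = 2.222 d.
Difference = |4.667 − 2.222| = 2.444 ≈ 2.4 days.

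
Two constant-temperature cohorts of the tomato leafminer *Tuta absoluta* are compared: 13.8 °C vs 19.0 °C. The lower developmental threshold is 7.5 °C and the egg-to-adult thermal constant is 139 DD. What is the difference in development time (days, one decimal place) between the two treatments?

At 13.8 °C: 139 / (13.8 − 7.5) = 139 / 6.3 = 22.063 d.
At 19.0 °C: 139 / (19.0 − 7.5) = 139 / 11.5 = 12.087 d.
Difference = |22.063 − 12.087| = 9.977 ≈ 10.0 days.

10.0 days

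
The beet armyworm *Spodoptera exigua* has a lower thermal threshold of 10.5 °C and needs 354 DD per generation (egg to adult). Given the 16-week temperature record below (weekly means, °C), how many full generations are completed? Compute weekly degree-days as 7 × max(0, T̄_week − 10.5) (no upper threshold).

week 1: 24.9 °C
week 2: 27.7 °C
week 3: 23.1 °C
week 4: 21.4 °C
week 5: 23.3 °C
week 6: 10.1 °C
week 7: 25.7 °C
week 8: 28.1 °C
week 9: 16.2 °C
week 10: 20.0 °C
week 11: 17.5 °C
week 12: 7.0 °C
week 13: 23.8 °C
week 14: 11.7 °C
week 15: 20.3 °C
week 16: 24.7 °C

3 generations

Weekly DD (7 × max(0, T̄ − 10.5)): 100.8, 120.4, 88.2, 76.3, 89.6, 0.0, 106.4, 123.2, 39.9, 66.5, 49.0, 0.0, 93.1, 8.4, 68.6, 99.4.
Season total = 1129.8 DD.
Complete generations = ⌊1129.8 / 354⌋ = 3.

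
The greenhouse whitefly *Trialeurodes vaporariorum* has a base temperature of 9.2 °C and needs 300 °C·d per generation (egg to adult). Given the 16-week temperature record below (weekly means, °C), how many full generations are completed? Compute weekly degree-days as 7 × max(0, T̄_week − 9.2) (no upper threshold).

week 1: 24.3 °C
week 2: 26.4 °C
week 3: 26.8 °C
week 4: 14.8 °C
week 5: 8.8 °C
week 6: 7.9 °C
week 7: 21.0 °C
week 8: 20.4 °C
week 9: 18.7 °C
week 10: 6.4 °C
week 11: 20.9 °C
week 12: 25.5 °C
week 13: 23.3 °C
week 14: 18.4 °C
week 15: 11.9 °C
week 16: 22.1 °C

3 generations

Weekly DD (7 × max(0, T̄ − 9.2)): 105.7, 120.4, 123.2, 39.2, 0.0, 0.0, 82.6, 78.4, 66.5, 0.0, 81.9, 114.1, 98.7, 64.4, 18.9, 90.3.
Season total = 1084.3 DD.
Complete generations = ⌊1084.3 / 300⌋ = 3.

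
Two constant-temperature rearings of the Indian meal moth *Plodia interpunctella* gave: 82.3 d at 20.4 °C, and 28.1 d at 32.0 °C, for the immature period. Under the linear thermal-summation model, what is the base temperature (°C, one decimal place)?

Under the model K = D·(T − T_b), so D₁·(T₁ − T_b) = D₂·(T₂ − T_b).
82.3·(20.4 − T_b) = 28.1·(32.0 − T_b)
T_b = (82.3·20.4 − 28.1·32.0) / (82.3 − 28.1) = 779.72 / 54.2 = 14.386 °C ≈ 14.4 °C.

14.4 °C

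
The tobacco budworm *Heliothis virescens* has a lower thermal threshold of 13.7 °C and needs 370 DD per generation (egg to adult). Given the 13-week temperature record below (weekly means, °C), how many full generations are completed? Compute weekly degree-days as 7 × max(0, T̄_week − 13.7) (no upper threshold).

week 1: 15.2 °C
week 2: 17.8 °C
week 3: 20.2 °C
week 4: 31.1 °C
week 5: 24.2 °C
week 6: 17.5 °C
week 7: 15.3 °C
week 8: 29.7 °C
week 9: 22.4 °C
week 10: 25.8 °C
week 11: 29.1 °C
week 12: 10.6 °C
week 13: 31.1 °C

Weekly DD (7 × max(0, T̄ − 13.7)): 10.5, 28.7, 45.5, 121.8, 73.5, 26.6, 11.2, 112.0, 60.9, 84.7, 107.8, 0.0, 121.8.
Season total = 805.0 DD.
Complete generations = ⌊805.0 / 370⌋ = 2.

2 generations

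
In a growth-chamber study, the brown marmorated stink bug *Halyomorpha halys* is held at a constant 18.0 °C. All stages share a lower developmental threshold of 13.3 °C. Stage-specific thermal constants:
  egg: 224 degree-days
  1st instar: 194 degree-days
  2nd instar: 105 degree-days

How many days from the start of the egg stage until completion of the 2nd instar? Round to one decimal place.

Daily accumulation at 18.0 °C = 18.0 − 13.3 = 4.7 DD/day.
Total K = 224 + 194 + 105 = 523 DD.
Total duration = 523 / 4.7 = 111.277 ≈ 111.3 days.

111.3 days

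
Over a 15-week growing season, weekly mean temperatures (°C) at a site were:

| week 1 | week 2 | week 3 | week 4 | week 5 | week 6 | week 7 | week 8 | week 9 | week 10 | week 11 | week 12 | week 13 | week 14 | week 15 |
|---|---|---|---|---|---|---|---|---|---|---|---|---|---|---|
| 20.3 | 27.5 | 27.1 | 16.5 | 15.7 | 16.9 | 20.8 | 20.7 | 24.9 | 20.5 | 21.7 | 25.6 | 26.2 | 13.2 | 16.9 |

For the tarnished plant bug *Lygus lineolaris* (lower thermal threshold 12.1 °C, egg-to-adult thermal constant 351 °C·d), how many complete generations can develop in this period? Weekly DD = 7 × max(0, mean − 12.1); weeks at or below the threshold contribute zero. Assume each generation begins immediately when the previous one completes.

2 generations

Weekly DD (7 × max(0, T̄ − 12.1)): 57.4, 107.8, 105.0, 30.8, 25.2, 33.6, 60.9, 60.2, 89.6, 58.8, 67.2, 94.5, 98.7, 7.7, 33.6.
Season total = 931.0 DD.
Complete generations = ⌊931.0 / 351⌋ = 2.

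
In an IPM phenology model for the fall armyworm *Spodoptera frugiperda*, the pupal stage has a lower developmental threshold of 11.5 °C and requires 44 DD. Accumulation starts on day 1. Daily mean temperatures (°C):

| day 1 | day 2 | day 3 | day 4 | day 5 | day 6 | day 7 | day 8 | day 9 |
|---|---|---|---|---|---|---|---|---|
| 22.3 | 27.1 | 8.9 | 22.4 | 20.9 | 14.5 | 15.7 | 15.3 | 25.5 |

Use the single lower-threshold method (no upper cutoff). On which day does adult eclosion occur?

Daily DD above 11.5 °C: 10.8, 15.6, 0.0, 10.9, 9.4, 3.0, 4.2, 3.8, 14.0.
Cumulative: 10.8, 26.4, 26.4, 37.3, 46.7, 49.7, 53.9, 57.7, 71.7.
The total first reaches 44 DD on day 5.

day 5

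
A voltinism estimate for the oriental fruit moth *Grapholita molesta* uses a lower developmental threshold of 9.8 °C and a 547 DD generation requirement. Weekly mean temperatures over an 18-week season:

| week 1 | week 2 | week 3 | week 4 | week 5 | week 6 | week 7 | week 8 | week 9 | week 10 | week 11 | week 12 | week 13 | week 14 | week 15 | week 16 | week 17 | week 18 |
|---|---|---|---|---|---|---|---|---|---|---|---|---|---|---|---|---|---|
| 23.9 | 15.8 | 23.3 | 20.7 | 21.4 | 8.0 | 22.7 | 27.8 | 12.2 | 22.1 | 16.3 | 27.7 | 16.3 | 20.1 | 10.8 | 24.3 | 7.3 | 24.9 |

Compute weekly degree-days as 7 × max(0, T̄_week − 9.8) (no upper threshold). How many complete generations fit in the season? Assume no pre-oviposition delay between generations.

2 generations

Weekly DD (7 × max(0, T̄ − 9.8)): 98.7, 42.0, 94.5, 76.3, 81.2, 0.0, 90.3, 126.0, 16.8, 86.1, 45.5, 125.3, 45.5, 72.1, 7.0, 101.5, 0.0, 105.7.
Season total = 1214.5 DD.
Complete generations = ⌊1214.5 / 547⌋ = 2.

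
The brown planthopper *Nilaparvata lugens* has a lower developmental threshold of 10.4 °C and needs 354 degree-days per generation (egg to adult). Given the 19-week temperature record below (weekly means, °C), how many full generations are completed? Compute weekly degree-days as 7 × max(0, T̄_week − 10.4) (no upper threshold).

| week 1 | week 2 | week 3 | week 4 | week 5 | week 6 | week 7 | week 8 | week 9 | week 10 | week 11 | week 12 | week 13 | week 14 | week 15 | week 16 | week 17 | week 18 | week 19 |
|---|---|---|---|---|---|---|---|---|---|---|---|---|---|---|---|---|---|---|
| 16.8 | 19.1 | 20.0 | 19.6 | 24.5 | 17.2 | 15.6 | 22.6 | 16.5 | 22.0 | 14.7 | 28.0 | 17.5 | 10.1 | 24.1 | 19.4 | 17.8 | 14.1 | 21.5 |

3 generations

Weekly DD (7 × max(0, T̄ − 10.4)): 44.8, 60.9, 67.2, 64.4, 98.7, 47.6, 36.4, 85.4, 42.7, 81.2, 30.1, 123.2, 49.7, 0.0, 95.9, 63.0, 51.8, 25.9, 77.7.
Season total = 1146.6 DD.
Complete generations = ⌊1146.6 / 354⌋ = 3.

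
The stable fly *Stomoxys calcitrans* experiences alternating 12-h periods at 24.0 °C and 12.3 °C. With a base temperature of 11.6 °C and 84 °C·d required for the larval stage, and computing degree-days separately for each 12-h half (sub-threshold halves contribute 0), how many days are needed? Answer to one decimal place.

Day half: max(0, 24.0 − 11.6) × 0.5 = 12.4 × 0.5 = 6.20 DD.
Night half: max(0, 12.3 − 11.6) × 0.5 = 0.7 × 0.5 = 0.35 DD.
Per 24 h: 6.55 DD/day.
Duration = 84 / 6.55 = 12.824 ≈ 12.8 days.

12.8 days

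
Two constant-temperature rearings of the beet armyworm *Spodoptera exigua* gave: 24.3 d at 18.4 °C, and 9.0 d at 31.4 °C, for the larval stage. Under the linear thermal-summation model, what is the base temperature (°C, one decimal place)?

10.8 °C

Under the model K = D·(T − T_b), so D₁·(T₁ − T_b) = D₂·(T₂ − T_b).
24.3·(18.4 − T_b) = 9.0·(31.4 − T_b)
T_b = (24.3·18.4 − 9.0·31.4) / (24.3 − 9.0) = 164.52 / 15.3 = 10.753 °C ≈ 10.8 °C.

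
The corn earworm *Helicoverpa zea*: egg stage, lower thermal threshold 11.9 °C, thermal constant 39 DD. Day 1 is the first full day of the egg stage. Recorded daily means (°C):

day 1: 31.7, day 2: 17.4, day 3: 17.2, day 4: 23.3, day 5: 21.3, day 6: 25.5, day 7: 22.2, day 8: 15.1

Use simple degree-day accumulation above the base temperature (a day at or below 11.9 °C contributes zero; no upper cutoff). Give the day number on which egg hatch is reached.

Daily DD above 11.9 °C: 19.8, 5.5, 5.3, 11.4, 9.4, 13.6, 10.3, 3.2.
Cumulative: 19.8, 25.3, 30.6, 42.0, 51.4, 65.0, 75.3, 78.5.
The total first reaches 39 DD on day 4.

day 4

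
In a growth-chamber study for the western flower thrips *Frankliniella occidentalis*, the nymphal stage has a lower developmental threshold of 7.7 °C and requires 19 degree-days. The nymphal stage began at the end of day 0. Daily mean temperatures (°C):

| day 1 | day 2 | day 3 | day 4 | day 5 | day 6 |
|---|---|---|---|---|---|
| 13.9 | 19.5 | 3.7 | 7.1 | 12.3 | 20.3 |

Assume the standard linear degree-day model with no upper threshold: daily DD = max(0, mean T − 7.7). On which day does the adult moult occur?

day 5

Daily DD above 7.7 °C: 6.2, 11.8, 0.0, 0.0, 4.6, 12.6.
Cumulative: 6.2, 18.0, 18.0, 18.0, 22.6, 35.2.
The total first reaches 19 DD on day 5.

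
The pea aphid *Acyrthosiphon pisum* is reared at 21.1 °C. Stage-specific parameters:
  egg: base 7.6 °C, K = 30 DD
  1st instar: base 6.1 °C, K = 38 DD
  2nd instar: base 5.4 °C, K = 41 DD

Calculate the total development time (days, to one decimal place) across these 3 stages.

egg: 30 / (21.1 − 7.6) = 30 / 13.5 = 2.222 d.
1st instar: 38 / (21.1 − 6.1) = 38 / 15.0 = 2.533 d.
2nd instar: 41 / (21.1 − 5.4) = 41 / 15.7 = 2.611 d.
Sum = 7.367 ≈ 7.4 days.

7.4 days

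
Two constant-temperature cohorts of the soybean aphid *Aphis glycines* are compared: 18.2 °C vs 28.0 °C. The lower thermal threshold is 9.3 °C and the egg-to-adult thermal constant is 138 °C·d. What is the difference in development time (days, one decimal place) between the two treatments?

8.1 days

At 18.2 °C: 138 / (18.2 − 9.3) = 138 / 8.9 = 15.506 d.
At 28.0 °C: 138 / (28.0 − 9.3) = 138 / 18.7 = 7.380 d.
Difference = |15.506 − 7.380| = 8.126 ≈ 8.1 days.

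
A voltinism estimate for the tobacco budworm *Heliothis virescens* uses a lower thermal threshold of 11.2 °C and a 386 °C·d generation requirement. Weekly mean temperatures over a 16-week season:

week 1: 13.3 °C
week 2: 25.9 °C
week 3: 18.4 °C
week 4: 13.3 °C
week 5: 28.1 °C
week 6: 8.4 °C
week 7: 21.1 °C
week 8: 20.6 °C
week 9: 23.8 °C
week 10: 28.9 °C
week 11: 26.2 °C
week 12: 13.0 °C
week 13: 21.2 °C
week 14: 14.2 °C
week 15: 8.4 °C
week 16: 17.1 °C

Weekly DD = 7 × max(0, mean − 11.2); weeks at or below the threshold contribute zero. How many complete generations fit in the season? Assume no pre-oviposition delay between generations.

Weekly DD (7 × max(0, T̄ − 11.2)): 14.7, 102.9, 50.4, 14.7, 118.3, 0.0, 69.3, 65.8, 88.2, 123.9, 105.0, 12.6, 70.0, 21.0, 0.0, 41.3.
Season total = 898.1 DD.
Complete generations = ⌊898.1 / 386⌋ = 2.

2 generations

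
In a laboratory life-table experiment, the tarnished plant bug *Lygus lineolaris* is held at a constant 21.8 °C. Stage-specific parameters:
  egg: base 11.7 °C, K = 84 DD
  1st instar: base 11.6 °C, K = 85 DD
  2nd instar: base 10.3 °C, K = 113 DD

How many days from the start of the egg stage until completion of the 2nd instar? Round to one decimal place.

egg: 84 / (21.8 − 11.7) = 84 / 10.1 = 8.317 d.
1st instar: 85 / (21.8 − 11.6) = 85 / 10.2 = 8.333 d.
2nd instar: 113 / (21.8 − 10.3) = 113 / 11.5 = 9.826 d.
Sum = 26.476 ≈ 26.5 days.

26.5 days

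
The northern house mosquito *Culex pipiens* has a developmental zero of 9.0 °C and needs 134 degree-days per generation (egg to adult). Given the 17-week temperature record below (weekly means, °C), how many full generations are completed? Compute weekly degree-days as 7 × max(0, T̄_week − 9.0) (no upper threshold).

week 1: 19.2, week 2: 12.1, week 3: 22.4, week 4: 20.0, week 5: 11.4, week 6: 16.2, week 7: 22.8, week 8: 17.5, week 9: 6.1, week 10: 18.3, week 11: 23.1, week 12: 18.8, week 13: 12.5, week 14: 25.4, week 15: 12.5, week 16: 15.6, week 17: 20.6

Weekly DD (7 × max(0, T̄ − 9.0)): 71.4, 21.7, 93.8, 77.0, 16.8, 50.4, 96.6, 59.5, 0.0, 65.1, 98.7, 68.6, 24.5, 114.8, 24.5, 46.2, 81.2.
Season total = 1010.8 DD.
Complete generations = ⌊1010.8 / 134⌋ = 7.

7 generations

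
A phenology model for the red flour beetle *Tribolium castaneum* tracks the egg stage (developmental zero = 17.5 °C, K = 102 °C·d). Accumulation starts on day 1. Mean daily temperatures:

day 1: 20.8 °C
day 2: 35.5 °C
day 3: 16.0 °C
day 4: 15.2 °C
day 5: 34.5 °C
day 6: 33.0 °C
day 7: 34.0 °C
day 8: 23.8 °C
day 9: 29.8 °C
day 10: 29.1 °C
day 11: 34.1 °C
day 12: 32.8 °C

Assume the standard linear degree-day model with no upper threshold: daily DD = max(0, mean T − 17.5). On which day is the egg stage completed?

Daily DD above 17.5 °C: 3.3, 18.0, 0.0, 0.0, 17.0, 15.5, 16.5, 6.3, 12.3, 11.6, 16.6, 15.3.
Cumulative: 3.3, 21.3, 21.3, 21.3, 38.3, 53.8, 70.3, 76.6, 88.9, 100.5, 117.1, 132.4.
The total first reaches 102 DD on day 11.

day 11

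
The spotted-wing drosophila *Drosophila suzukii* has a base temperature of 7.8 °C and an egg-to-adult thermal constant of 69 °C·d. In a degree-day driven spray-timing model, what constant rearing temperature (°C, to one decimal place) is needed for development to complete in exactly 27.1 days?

Required daily accumulation = 69 / 27.1 = 2.546 DD/day.
T = T_base + 2.546 = 7.8 + 2.546 = 10.346 ≈ 10.3 °C.

10.3 °C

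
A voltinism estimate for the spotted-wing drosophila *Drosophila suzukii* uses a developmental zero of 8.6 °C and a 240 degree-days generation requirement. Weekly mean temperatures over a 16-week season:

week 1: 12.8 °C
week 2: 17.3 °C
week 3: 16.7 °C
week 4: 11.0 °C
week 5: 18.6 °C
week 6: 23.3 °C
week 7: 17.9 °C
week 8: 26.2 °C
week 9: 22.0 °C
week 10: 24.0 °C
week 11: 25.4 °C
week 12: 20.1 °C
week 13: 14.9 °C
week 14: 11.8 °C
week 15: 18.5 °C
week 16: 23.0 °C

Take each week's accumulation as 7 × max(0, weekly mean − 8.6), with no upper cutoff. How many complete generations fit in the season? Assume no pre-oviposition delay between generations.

Weekly DD (7 × max(0, T̄ − 8.6)): 29.4, 60.9, 56.7, 16.8, 70.0, 102.9, 65.1, 123.2, 93.8, 107.8, 117.6, 80.5, 44.1, 22.4, 69.3, 100.8.
Season total = 1161.3 DD.
Complete generations = ⌊1161.3 / 240⌋ = 4.

4 generations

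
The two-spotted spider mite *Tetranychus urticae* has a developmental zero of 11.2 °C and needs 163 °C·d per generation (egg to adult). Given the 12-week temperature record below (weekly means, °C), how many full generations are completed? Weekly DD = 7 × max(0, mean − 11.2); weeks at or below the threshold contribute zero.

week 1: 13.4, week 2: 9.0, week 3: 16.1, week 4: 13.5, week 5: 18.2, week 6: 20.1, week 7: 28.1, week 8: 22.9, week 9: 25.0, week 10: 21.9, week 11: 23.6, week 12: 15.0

Weekly DD (7 × max(0, T̄ − 11.2)): 15.4, 0.0, 34.3, 16.1, 49.0, 62.3, 118.3, 81.9, 96.6, 74.9, 86.8, 26.6.
Season total = 662.2 DD.
Complete generations = ⌊662.2 / 163⌋ = 4.

4 generations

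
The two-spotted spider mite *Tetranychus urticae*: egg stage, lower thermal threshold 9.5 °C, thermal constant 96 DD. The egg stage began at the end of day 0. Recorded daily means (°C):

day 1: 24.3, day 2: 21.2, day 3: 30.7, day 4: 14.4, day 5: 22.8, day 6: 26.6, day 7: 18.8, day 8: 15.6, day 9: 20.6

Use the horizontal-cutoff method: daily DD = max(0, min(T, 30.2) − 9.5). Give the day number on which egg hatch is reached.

day 8

Daily DD above 9.5 °C (capped at 20.7): 14.8, 11.7, 20.7, 4.9, 13.3, 17.1, 9.3, 6.1, 11.1.
Cumulative: 14.8, 26.5, 47.2, 52.1, 65.4, 82.5, 91.8, 97.9, 109.0.
The total first reaches 96 DD on day 8.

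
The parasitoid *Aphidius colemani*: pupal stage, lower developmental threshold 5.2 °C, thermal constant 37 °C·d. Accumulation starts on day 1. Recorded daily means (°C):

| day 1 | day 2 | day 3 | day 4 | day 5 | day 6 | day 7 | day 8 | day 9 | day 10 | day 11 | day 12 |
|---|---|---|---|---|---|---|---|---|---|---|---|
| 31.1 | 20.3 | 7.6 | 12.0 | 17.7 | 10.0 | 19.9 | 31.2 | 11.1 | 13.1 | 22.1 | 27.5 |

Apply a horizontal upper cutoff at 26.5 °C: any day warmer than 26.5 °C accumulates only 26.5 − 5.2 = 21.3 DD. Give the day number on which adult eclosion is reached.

day 3

Daily DD above 5.2 °C (capped at 21.3): 21.3, 15.1, 2.4, 6.8, 12.5, 4.8, 14.7, 21.3, 5.9, 7.9, 16.9, 21.3.
Cumulative: 21.3, 36.4, 38.8, 45.6, 58.1, 62.9, 77.6, 98.9, 104.8, 112.7, 129.6, 150.9.
The total first reaches 37 DD on day 3.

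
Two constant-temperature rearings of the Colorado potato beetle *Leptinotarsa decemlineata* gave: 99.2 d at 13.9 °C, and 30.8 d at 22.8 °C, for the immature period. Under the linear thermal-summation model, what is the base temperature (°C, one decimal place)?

Linear rate model ⇒ the product D·(T − T_b) is constant across temperatures.
99.2·(13.9 − T_b) = 30.8·(22.8 − T_b)
T_b = (99.2·13.9 − 30.8·22.8) / (99.2 − 30.8) = 676.64 / 68.4 = 9.892 °C ≈ 9.9 °C.

9.9 °C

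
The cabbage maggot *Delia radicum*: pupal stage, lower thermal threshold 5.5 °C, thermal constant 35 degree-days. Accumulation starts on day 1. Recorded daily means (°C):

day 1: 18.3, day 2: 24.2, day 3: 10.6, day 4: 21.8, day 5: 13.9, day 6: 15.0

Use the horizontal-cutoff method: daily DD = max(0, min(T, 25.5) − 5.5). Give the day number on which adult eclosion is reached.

Daily DD above 5.5 °C (capped at 20.0): 12.8, 18.7, 5.1, 16.3, 8.4, 9.5.
Cumulative: 12.8, 31.5, 36.6, 52.9, 61.3, 70.8.
The total first reaches 35 DD on day 3.

day 3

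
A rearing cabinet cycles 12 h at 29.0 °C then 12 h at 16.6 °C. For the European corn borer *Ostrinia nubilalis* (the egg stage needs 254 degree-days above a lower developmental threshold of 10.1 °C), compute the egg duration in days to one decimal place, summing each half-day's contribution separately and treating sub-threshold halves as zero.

Day half: max(0, 29.0 − 10.1) × 0.5 = 18.9 × 0.5 = 9.45 DD.
Night half: max(0, 16.6 − 10.1) × 0.5 = 6.5 × 0.5 = 3.25 DD.
Per 24 h: 12.70 DD/day.
Duration = 254 / 12.70 = 20.000 ≈ 20.0 days.

20.0 days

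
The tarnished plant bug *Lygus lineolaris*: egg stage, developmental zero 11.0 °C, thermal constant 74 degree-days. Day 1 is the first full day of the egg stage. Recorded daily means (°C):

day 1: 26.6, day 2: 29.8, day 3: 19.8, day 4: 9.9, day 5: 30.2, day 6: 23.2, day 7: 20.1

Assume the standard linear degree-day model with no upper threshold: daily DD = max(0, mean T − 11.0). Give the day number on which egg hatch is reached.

Daily DD above 11.0 °C: 15.6, 18.8, 8.8, 0.0, 19.2, 12.2, 9.1.
Cumulative: 15.6, 34.4, 43.2, 43.2, 62.4, 74.6, 83.7.
The total first reaches 74 DD on day 6.

day 6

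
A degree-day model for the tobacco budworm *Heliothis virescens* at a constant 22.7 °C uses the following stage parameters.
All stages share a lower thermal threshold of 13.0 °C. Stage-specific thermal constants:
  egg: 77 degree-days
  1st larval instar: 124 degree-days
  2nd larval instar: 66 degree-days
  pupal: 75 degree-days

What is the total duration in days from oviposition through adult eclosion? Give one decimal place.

35.3 days

Daily accumulation at 22.7 °C = 22.7 − 13.0 = 9.7 DD/day.
Total K = 77 + 124 + 66 + 75 = 342 DD.
Total duration = 342 / 9.7 = 35.258 ≈ 35.3 days.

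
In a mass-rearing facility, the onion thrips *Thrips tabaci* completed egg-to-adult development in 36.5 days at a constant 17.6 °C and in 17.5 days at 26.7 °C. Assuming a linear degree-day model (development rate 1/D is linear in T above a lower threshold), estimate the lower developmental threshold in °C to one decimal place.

Linear rate model ⇒ the product D·(T − T_b) is constant across temperatures.
36.5·(17.6 − T_b) = 17.5·(26.7 − T_b)
T_b = (36.5·17.6 − 17.5·26.7) / (36.5 − 17.5) = 175.15 / 19.0 = 9.218 °C ≈ 9.2 °C.

9.2 °C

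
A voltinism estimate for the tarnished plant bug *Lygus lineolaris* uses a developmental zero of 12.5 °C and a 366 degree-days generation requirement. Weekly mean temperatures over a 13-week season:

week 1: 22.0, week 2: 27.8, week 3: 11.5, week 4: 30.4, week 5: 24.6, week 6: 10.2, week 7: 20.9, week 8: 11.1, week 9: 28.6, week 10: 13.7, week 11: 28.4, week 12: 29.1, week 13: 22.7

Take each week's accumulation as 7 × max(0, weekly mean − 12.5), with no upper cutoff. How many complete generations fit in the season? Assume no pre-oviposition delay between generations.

Weekly DD (7 × max(0, T̄ − 12.5)): 66.5, 107.1, 0.0, 125.3, 84.7, 0.0, 58.8, 0.0, 112.7, 8.4, 111.3, 116.2, 71.4.
Season total = 862.4 DD.
Complete generations = ⌊862.4 / 366⌋ = 2.

2 generations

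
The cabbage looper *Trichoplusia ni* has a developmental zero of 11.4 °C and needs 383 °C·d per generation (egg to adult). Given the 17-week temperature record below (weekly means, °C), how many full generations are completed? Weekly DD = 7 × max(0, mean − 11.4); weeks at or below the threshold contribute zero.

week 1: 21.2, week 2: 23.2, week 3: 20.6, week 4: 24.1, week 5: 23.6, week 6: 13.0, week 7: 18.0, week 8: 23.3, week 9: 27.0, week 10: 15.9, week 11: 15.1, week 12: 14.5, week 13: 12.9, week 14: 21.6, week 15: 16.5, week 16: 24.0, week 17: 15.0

Weekly DD (7 × max(0, T̄ − 11.4)): 68.6, 82.6, 64.4, 88.9, 85.4, 11.2, 46.2, 83.3, 109.2, 31.5, 25.9, 21.7, 10.5, 71.4, 35.7, 88.2, 25.2.
Season total = 949.9 DD.
Complete generations = ⌊949.9 / 383⌋ = 2.

2 generations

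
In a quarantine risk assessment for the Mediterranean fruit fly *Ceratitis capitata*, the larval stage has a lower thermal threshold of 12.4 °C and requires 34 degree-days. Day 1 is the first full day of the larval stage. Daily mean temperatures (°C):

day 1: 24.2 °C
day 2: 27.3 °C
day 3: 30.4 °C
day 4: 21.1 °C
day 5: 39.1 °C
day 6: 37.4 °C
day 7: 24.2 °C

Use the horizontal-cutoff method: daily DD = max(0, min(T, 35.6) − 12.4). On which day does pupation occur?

day 3

Daily DD above 12.4 °C (capped at 23.2): 11.8, 14.9, 18.0, 8.7, 23.2, 23.2, 11.8.
Cumulative: 11.8, 26.7, 44.7, 53.4, 76.6, 99.8, 111.6.
The total first reaches 34 DD on day 3.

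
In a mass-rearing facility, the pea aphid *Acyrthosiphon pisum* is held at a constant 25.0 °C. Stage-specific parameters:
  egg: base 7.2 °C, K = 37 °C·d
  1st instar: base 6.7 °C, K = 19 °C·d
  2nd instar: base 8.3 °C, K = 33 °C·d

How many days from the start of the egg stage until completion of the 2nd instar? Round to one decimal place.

egg: 37 / (25.0 − 7.2) = 37 / 17.8 = 2.079 d.
1st instar: 19 / (25.0 − 6.7) = 19 / 18.3 = 1.038 d.
2nd instar: 33 / (25.0 − 8.3) = 33 / 16.7 = 1.976 d.
Sum = 5.093 ≈ 5.1 days.

5.1 days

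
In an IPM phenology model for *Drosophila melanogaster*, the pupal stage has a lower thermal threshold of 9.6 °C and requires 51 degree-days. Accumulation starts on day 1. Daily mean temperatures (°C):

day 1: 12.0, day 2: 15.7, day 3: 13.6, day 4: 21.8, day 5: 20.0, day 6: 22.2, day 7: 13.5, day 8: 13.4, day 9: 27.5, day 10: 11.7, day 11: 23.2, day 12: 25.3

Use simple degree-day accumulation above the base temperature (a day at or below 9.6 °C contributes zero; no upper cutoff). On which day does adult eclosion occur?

day 7

Daily DD above 9.6 °C: 2.4, 6.1, 4.0, 12.2, 10.4, 12.6, 3.9, 3.8, 17.9, 2.1, 13.6, 15.7.
Cumulative: 2.4, 8.5, 12.5, 24.7, 35.1, 47.7, 51.6, 55.4, 73.3, 75.4, 89.0, 104.7.
The total first reaches 51 DD on day 7.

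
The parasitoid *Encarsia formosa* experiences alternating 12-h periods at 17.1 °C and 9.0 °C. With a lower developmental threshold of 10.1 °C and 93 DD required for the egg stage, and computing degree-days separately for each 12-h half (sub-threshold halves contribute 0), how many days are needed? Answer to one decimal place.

26.6 days

Day half: max(0, 17.1 − 10.1) × 0.5 = 7.0 × 0.5 = 3.50 DD.
Night half: max(0, 9.0 − 10.1) × 0.5 = 0.0 × 0.5 = 0.00 DD.
Per 24 h: 3.50 DD/day.
Duration = 93 / 3.50 = 26.571 ≈ 26.6 days.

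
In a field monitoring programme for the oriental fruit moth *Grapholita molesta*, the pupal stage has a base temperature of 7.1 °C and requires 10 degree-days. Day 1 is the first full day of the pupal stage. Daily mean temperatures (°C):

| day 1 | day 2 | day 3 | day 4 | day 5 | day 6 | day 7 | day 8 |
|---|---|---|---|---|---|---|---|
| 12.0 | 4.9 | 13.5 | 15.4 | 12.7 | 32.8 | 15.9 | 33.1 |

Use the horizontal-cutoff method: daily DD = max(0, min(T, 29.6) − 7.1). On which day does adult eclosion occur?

Daily DD above 7.1 °C (capped at 22.5): 4.9, 0.0, 6.4, 8.3, 5.6, 22.5, 8.8, 22.5.
Cumulative: 4.9, 4.9, 11.3, 19.6, 25.2, 47.7, 56.5, 79.0.
The total first reaches 10 DD on day 3.

day 3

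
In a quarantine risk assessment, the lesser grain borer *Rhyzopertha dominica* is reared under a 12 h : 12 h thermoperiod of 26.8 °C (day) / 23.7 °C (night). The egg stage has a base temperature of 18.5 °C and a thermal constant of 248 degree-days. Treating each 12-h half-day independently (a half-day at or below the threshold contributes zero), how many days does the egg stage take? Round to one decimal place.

36.7 days

Day half: max(0, 26.8 − 18.5) × 0.5 = 8.3 × 0.5 = 4.15 DD.
Night half: max(0, 23.7 − 18.5) × 0.5 = 5.2 × 0.5 = 2.60 DD.
Per 24 h: 6.75 DD/day.
Duration = 248 / 6.75 = 36.741 ≈ 36.7 days.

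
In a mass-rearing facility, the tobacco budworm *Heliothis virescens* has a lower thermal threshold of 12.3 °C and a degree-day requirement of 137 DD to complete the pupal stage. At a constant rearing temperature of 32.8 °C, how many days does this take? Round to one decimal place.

Daily accumulation = 32.8 − 12.3 = 20.5 DD/day.
Duration = 137 / 20.5 = 6.683 ≈ 6.7 days.

6.7 days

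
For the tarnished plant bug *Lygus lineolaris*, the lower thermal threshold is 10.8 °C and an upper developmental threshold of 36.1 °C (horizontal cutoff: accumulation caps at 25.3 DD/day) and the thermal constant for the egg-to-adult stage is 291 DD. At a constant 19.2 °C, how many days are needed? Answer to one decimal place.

Daily accumulation = 19.2 − 10.8 = 8.4 DD/day.
Duration = 291 / 8.4 = 34.643 ≈ 34.6 days.

34.6 days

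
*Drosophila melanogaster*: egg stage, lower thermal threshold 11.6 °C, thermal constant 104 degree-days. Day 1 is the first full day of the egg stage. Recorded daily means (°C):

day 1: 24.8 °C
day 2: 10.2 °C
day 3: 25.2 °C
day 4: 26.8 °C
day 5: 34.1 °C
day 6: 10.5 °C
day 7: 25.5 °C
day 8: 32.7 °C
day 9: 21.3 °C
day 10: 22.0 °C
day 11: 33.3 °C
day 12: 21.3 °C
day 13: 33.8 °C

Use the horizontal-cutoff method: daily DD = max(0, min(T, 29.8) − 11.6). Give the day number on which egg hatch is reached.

day 10

Daily DD above 11.6 °C (capped at 18.2): 13.2, 0.0, 13.6, 15.2, 18.2, 0.0, 13.9, 18.2, 9.7, 10.4, 18.2, 9.7, 18.2.
Cumulative: 13.2, 13.2, 26.8, 42.0, 60.2, 60.2, 74.1, 92.3, 102.0, 112.4, 130.6, 140.3, 158.5.
The total first reaches 104 DD on day 10.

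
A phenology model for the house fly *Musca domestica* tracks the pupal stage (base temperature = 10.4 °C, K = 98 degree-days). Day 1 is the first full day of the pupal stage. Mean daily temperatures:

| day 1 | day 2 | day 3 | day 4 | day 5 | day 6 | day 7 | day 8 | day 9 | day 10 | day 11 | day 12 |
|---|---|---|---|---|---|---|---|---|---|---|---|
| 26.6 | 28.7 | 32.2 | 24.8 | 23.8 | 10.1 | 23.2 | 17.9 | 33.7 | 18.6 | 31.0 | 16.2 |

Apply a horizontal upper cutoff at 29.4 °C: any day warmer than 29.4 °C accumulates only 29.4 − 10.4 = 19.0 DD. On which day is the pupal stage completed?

Daily DD above 10.4 °C (capped at 19.0): 16.2, 18.3, 19.0, 14.4, 13.4, 0.0, 12.8, 7.5, 19.0, 8.2, 19.0, 5.8.
Cumulative: 16.2, 34.5, 53.5, 67.9, 81.3, 81.3, 94.1, 101.6, 120.6, 128.8, 147.8, 153.6.
The total first reaches 98 DD on day 8.

day 8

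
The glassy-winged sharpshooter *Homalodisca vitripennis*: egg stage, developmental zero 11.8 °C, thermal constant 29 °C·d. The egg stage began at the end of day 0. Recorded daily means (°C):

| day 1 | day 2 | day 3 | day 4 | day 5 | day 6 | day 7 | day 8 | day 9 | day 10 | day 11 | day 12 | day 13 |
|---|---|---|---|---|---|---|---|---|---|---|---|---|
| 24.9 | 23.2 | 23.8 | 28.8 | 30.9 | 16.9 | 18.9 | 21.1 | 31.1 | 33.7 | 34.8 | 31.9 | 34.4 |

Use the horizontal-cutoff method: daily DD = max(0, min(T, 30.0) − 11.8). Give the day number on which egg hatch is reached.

Daily DD above 11.8 °C (capped at 18.2): 13.1, 11.4, 12.0, 17.0, 18.2, 5.1, 7.1, 9.3, 18.2, 18.2, 18.2, 18.2, 18.2.
Cumulative: 13.1, 24.5, 36.5, 53.5, 71.7, 76.8, 83.9, 93.2, 111.4, 129.6, 147.8, 166.0, 184.2.
The total first reaches 29 DD on day 3.

day 3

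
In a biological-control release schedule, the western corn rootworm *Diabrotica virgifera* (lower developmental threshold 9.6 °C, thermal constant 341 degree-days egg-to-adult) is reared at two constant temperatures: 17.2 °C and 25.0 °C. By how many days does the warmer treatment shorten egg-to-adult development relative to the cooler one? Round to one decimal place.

At 17.2 °C: 341 / (17.2 − 9.6) = 341 / 7.6 = 44.868 d.
At 25.0 °C: 341 / (25.0 − 9.6) = 341 / 15.4 = 22.143 d.
Difference = |44.868 − 22.143| = 22.726 ≈ 22.7 days.

22.7 days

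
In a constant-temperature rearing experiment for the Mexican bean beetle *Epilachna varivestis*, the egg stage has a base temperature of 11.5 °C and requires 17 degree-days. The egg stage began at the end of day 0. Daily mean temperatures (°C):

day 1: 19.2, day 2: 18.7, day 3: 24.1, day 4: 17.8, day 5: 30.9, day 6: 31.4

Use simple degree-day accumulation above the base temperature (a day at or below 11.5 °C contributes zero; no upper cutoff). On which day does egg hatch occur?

Daily DD above 11.5 °C: 7.7, 7.2, 12.6, 6.3, 19.4, 19.9.
Cumulative: 7.7, 14.9, 27.5, 33.8, 53.2, 73.1.
The total first reaches 17 DD on day 3.

day 3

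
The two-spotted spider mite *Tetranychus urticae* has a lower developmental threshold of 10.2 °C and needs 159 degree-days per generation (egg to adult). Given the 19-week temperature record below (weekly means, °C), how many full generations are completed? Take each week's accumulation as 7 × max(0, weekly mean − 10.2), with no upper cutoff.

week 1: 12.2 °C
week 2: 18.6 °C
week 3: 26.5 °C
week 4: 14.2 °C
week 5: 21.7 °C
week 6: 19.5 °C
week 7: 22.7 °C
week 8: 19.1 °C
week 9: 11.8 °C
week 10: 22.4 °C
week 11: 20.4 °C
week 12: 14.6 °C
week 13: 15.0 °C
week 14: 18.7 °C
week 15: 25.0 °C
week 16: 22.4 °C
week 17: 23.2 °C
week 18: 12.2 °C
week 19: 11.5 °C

6 generations

Weekly DD (7 × max(0, T̄ − 10.2)): 14.0, 58.8, 114.1, 28.0, 80.5, 65.1, 87.5, 62.3, 11.2, 85.4, 71.4, 30.8, 33.6, 59.5, 103.6, 85.4, 91.0, 14.0, 9.1.
Season total = 1105.3 DD.
Complete generations = ⌊1105.3 / 159⌋ = 6.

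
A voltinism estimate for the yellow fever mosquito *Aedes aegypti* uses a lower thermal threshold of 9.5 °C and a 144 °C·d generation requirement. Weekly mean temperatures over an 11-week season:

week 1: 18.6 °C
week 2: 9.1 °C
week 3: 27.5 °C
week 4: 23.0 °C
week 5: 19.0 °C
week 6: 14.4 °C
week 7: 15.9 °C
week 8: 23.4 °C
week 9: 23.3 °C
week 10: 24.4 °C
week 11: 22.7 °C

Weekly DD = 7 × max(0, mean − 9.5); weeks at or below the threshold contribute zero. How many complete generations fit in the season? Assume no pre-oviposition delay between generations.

5 generations

Weekly DD (7 × max(0, T̄ − 9.5)): 63.7, 0.0, 126.0, 94.5, 66.5, 34.3, 44.8, 97.3, 96.6, 104.3, 92.4.
Season total = 820.4 DD.
Complete generations = ⌊820.4 / 144⌋ = 5.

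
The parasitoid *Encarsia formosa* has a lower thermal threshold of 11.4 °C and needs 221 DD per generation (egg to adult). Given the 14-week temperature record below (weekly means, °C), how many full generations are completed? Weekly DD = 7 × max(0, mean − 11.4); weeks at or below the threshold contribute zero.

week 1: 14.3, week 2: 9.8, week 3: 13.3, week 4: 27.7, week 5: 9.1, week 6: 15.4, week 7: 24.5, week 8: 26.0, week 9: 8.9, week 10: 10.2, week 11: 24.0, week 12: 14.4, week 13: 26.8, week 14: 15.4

2 generations

Weekly DD (7 × max(0, T̄ − 11.4)): 20.3, 0.0, 13.3, 114.1, 0.0, 28.0, 91.7, 102.2, 0.0, 0.0, 88.2, 21.0, 107.8, 28.0.
Season total = 614.6 DD.
Complete generations = ⌊614.6 / 221⌋ = 2.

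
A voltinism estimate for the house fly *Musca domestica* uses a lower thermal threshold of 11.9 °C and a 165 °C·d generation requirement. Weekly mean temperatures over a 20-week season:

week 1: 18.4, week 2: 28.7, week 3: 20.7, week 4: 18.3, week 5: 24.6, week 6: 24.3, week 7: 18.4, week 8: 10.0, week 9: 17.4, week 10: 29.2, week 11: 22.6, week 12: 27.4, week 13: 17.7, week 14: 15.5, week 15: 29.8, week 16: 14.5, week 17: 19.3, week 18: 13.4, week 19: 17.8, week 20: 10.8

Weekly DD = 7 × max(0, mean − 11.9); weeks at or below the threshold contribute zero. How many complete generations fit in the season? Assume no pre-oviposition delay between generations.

6 generations

Weekly DD (7 × max(0, T̄ − 11.9)): 45.5, 117.6, 61.6, 44.8, 88.9, 86.8, 45.5, 0.0, 38.5, 121.1, 74.9, 108.5, 40.6, 25.2, 125.3, 18.2, 51.8, 10.5, 41.3, 0.0.
Season total = 1146.6 DD.
Complete generations = ⌊1146.6 / 165⌋ = 6.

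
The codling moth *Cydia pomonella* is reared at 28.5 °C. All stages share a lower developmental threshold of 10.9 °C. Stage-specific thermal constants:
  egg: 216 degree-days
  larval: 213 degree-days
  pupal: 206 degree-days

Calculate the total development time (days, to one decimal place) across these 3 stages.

36.1 days

Daily accumulation at 28.5 °C = 28.5 − 10.9 = 17.6 DD/day.
Total K = 216 + 213 + 206 = 635 DD.
Total duration = 635 / 17.6 = 36.080 ≈ 36.1 days.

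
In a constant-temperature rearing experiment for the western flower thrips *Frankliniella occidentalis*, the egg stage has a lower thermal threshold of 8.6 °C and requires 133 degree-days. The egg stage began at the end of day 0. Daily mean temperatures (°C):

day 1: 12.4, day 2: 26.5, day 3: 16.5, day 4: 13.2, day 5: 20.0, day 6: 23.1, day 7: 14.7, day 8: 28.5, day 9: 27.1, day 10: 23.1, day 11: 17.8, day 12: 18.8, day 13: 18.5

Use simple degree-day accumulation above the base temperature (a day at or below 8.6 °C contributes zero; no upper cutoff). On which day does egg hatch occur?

Daily DD above 8.6 °C: 3.8, 17.9, 7.9, 4.6, 11.4, 14.5, 6.1, 19.9, 18.5, 14.5, 9.2, 10.2, 9.9.
Cumulative: 3.8, 21.7, 29.6, 34.2, 45.6, 60.1, 66.2, 86.1, 104.6, 119.1, 128.3, 138.5, 148.4.
The total first reaches 133 DD on day 12.

day 12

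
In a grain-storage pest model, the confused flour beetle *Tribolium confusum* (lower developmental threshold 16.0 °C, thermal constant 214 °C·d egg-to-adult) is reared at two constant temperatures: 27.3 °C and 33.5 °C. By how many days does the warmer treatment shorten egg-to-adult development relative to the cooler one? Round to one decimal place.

At 27.3 °C: 214 / (27.3 − 16.0) = 214 / 11.3 = 18.938 d.
At 33.5 °C: 214 / (33.5 − 16.0) = 214 / 17.5 = 12.229 d.
Difference = |18.938 − 12.229| = 6.709 ≈ 6.7 days.

6.7 days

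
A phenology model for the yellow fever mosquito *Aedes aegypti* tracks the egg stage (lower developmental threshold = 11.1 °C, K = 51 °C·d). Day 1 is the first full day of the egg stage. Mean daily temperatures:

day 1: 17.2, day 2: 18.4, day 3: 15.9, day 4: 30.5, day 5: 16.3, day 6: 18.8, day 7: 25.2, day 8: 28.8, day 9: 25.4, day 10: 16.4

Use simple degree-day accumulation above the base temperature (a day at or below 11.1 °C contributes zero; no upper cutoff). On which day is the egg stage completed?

Daily DD above 11.1 °C: 6.1, 7.3, 4.8, 19.4, 5.2, 7.7, 14.1, 17.7, 14.3, 5.3.
Cumulative: 6.1, 13.4, 18.2, 37.6, 42.8, 50.5, 64.6, 82.3, 96.6, 101.9.
The total first reaches 51 DD on day 7.

day 7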